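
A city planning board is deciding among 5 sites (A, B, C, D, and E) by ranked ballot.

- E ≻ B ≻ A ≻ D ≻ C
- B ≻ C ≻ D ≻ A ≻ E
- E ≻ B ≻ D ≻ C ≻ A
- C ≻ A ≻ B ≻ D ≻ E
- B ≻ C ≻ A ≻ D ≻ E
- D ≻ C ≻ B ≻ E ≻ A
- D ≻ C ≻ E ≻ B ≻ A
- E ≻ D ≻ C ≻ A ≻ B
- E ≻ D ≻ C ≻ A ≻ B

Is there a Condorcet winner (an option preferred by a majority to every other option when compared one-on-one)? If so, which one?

None — there is no Condorcet winner

Head-to-head results (9 voters total):
A vs B: B wins 6–3.
A vs C: C wins 8–1.
A vs D: D wins 6–3.
A vs E: E wins 6–3.
B vs C: C wins 5–4.
B vs D: B wins 5–4.
B vs E: E wins 5–4.
C vs D: D wins 6–3.
C vs E: C wins 5–4.
D vs E: D wins 5–4.
No candidate beats all others: B beats D beats C beats B, a majority cycle.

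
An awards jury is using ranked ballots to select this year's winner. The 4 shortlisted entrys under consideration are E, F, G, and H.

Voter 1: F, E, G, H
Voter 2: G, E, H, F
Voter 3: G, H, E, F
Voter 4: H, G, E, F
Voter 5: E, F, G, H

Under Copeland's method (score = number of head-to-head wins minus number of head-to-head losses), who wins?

Pairwise results:
  E vs F: E wins 4–1.
  E vs G: G wins 3–2.
  E vs H: E wins 3–2.
  F vs G: G wins 3–2.
  F vs H: H wins 3–2.
  G vs H: G wins 4–1.
Copeland scores (wins − losses):
  E: 2 − 1 = 1
  F: 0 − 3 = -3
  G: 3 − 0 = 3
  H: 1 − 2 = -1
G has the best Copeland score.

G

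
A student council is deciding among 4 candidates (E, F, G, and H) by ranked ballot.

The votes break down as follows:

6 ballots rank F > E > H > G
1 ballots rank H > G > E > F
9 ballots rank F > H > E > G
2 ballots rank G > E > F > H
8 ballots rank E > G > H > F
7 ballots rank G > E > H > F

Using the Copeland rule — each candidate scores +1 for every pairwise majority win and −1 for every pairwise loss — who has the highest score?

Pairwise results:
  E vs F: E wins 18–15.
  E vs G: E wins 23–10.
  E vs H: E wins 23–10.
  F vs G: G wins 18–15.
  F vs H: F wins 17–16.
  G vs H: G wins 17–16.
Copeland scores (wins − losses):
  E: 3 − 0 = 3
  F: 1 − 2 = -1
  G: 2 − 1 = 1
  H: 0 − 3 = -3
E has the best Copeland score.

E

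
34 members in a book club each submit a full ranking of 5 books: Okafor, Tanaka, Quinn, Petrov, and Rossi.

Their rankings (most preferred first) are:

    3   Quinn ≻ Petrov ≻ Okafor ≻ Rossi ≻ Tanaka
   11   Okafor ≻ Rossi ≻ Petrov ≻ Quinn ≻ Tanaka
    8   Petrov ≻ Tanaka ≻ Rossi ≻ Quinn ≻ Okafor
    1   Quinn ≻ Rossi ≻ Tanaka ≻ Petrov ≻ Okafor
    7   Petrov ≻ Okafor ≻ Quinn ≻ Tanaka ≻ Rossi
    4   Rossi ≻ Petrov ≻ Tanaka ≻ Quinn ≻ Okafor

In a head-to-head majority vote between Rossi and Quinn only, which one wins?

Ballots ranking Rossi above Quinn: 11+8+4 = 23.
Ballots ranking Quinn above Rossi: 3+1+7 = 11.
Rossi wins the head-to-head, 23–11.

Rossi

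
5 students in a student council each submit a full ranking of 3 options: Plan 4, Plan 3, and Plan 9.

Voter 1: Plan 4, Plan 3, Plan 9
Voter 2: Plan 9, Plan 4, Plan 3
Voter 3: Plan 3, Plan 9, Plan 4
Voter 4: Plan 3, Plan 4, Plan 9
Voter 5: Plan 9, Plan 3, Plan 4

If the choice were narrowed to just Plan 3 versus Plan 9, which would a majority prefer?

Plan 3

Ballots ranking Plan 3 above Plan 9: 3.
Ballots ranking Plan 9 above Plan 3: 2.
Plan 3 wins the head-to-head, 3–2.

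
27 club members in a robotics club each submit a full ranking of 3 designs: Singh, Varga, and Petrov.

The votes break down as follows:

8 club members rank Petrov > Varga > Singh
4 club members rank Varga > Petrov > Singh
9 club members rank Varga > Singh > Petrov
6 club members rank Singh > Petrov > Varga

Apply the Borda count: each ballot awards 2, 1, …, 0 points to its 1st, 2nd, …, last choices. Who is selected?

Borda scores:
  Singh: 8·0 + 4·0 + 9·1 + 6·2 = 21
  Varga: 8·1 + 4·2 + 9·2 + 6·0 = 34
  Petrov: 8·2 + 4·1 + 9·0 + 6·1 = 26
Varga has the highest total.

Varga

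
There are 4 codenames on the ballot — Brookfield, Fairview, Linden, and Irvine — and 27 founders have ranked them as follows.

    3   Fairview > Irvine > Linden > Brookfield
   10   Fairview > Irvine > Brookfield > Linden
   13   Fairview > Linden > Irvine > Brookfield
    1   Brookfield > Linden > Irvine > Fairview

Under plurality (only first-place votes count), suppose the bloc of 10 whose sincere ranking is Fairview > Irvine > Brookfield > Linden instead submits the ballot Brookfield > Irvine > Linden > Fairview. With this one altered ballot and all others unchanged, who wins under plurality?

Fairview

First-place totals with the altered ballot: Brookfield 11, Fairview 16, Linden 0, Irvine 0.
The winner is unchanged: still Fairview.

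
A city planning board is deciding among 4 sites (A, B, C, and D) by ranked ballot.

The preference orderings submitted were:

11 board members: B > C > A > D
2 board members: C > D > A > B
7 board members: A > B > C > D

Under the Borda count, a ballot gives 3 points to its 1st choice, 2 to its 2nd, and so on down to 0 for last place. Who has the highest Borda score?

Borda scores:
  A: 11·1 + 2·1 + 7·3 = 34
  B: 11·3 + 2·0 + 7·2 = 47
  C: 11·2 + 2·3 + 7·1 = 35
  D: 11·0 + 2·2 + 7·0 = 4
B has the highest total.

B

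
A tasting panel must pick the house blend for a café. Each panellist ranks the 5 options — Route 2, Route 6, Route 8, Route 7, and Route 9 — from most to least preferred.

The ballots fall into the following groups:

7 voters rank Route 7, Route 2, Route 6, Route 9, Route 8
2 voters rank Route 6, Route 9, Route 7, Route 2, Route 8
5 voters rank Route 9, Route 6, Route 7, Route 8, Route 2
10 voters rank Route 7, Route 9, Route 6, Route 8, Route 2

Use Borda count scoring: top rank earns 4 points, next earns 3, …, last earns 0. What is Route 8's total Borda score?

15

Borda scores:
  Route 2: 7·3 + 2·1 + 5·0 + 10·0 = 23
  Route 6: 7·2 + 2·4 + 5·3 + 10·2 = 57
  Route 8: 7·0 + 2·0 + 5·1 + 10·1 = 15
  Route 7: 7·4 + 2·2 + 5·2 + 10·4 = 82
  Route 9: 7·1 + 2·3 + 5·4 + 10·3 = 63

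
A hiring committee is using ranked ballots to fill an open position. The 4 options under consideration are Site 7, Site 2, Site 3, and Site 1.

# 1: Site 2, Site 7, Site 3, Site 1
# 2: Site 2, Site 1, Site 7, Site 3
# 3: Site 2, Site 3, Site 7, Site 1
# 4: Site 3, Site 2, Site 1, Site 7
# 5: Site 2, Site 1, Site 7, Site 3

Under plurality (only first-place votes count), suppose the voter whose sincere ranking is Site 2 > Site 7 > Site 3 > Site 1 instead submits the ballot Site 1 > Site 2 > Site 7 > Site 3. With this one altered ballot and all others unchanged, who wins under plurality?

Site 2

First-place totals with the altered ballot: Site 7 0, Site 2 3, Site 3 1, Site 1 1.
The winner is unchanged: still Site 2.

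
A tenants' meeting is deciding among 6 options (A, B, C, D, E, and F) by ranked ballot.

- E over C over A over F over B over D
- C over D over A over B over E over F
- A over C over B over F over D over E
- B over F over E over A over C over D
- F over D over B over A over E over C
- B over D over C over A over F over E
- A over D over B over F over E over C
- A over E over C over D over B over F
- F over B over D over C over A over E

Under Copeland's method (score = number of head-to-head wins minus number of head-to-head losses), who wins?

Pairwise results:
  A vs B: A wins 5–4.
  A vs C: A wins 5–4.
  A vs D: A wins 5–4.
  A vs E: A wins 7–2.
  A vs F: A wins 6–3.
  B vs C: B wins 5–4.
  B vs D: B wins 5–4.
  B vs E: B wins 7–2.
  B vs F: B wins 6–3.
  C vs D: C wins 5–4.
  C vs E: E wins 5–4.
  C vs F: C wins 5–4.
  D vs E: D wins 6–3.
  D vs F: F wins 5–4.
  E vs F: F wins 6–3.
Copeland scores (wins − losses):
  A: 5 − 0 = 5
  B: 4 − 1 = 3
  C: 2 − 3 = -1
  D: 1 − 4 = -3
  E: 1 − 4 = -3
  F: 2 − 3 = -1
A has the best Copeland score.

A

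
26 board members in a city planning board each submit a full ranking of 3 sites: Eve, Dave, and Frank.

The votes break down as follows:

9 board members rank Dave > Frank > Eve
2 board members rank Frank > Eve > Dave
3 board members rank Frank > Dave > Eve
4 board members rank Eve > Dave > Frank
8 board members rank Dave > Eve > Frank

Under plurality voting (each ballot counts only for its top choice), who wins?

Dave

First-place vote totals:
  Eve: 4
  Dave: 17
  Frank: 5
Dave has the most first-place votes.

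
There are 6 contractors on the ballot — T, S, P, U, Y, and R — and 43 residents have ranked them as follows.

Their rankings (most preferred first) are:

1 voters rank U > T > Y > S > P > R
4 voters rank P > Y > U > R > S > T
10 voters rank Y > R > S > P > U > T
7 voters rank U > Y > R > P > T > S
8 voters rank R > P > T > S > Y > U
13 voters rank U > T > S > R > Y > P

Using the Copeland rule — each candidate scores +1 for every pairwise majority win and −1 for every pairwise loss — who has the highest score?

Y

Pairwise results:
  T vs S: T wins 29–14.
  T vs P: P wins 29–14.
  T vs U: U wins 35–8.
  T vs Y: T wins 22–21.
  T vs R: R wins 29–14.
  S vs P: S wins 24–19.
  S vs U: U wins 25–18.
  S vs Y: Y wins 22–21.
  S vs R: R wins 29–14.
  P vs U: P wins 22–21.
  P vs Y: Y wins 31–12.
  P vs R: R wins 38–5.
  U vs Y: Y wins 22–21.
  U vs R: U wins 25–18.
  Y vs R: Y wins 22–21.
Copeland scores (wins − losses):
  T: 2 − 3 = -1
  S: 1 − 4 = -3
  P: 2 − 3 = -1
  U: 3 − 2 = 1
  Y: 4 − 1 = 3
  R: 3 − 2 = 1
Y has the best Copeland score.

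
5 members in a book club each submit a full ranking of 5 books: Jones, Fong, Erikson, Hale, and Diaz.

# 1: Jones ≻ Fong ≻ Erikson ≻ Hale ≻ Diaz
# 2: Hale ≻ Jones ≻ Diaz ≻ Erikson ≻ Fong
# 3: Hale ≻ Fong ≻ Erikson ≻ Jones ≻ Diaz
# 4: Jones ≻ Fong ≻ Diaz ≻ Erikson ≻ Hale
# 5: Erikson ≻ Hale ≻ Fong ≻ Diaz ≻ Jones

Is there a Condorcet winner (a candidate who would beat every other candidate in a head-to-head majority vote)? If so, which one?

None — there is no Condorcet winner

Head-to-head results (5 voters total):
Jones vs Fong: Jones wins 3–2.
Jones vs Erikson: Jones wins 3–2.
Jones vs Hale: Hale wins 3–2.
Jones vs Diaz: Jones wins 4–1.
Fong vs Erikson: Fong wins 3–2.
Fong vs Hale: Hale wins 3–2.
Fong vs Diaz: Fong wins 4–1.
Erikson vs Hale: Erikson wins 3–2.
Erikson vs Diaz: Erikson wins 3–2.
Hale vs Diaz: Hale wins 4–1.
No candidate beats all others: Jones beats Erikson beats Hale beats Jones, a majority cycle.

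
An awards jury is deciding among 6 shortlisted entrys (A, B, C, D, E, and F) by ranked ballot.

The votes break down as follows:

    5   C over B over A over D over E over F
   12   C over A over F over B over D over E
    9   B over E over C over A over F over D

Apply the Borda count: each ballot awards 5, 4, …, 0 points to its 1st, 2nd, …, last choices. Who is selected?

C

Borda scores:
  A: 5·3 + 12·4 + 9·2 = 81
  B: 5·4 + 12·2 + 9·5 = 89
  C: 5·5 + 12·5 + 9·3 = 112
  D: 5·2 + 12·1 + 9·0 = 22
  E: 5·1 + 12·0 + 9·4 = 41
  F: 5·0 + 12·3 + 9·1 = 45
C has the highest total.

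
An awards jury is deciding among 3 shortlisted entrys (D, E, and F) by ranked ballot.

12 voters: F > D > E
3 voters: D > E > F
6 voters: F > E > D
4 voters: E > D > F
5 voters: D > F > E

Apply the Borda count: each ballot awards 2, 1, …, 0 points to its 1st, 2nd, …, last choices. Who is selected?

F

Borda scores:
  D: 12·1 + 3·2 + 6·0 + 4·1 + 5·2 = 32
  E: 12·0 + 3·1 + 6·1 + 4·2 + 5·0 = 17
  F: 12·2 + 3·0 + 6·2 + 4·0 + 5·1 = 41
F has the highest total.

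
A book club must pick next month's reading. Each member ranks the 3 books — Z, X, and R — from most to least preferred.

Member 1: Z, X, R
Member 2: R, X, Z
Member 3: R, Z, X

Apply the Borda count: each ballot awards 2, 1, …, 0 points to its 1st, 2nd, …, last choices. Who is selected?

R

Borda scores:
  Z: 2 + 0 + 1 = 3
  X: 1 + 1 + 0 = 2
  R: 0 + 2 + 2 = 4
R has the highest total.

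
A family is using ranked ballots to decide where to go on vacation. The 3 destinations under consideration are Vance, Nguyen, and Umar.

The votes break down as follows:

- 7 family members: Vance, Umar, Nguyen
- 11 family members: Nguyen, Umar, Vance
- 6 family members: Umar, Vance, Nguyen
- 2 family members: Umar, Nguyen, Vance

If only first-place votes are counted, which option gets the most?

First-place vote totals:
  Vance: 7
  Nguyen: 11
  Umar: 8
Nguyen has the most first-place votes.

Nguyen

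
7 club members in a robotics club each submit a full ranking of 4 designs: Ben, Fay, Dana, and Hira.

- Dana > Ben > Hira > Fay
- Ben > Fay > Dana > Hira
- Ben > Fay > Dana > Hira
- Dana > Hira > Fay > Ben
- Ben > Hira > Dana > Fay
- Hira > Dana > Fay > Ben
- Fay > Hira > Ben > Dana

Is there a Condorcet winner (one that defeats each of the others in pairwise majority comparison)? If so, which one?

Ben

Head-to-head results (7 voters total):
Ben vs Fay: Ben wins 4–3.
Ben vs Dana: Ben wins 4–3.
Ben vs Hira: Ben wins 4–3.
Fay vs Dana: Dana wins 4–3.
Fay vs Hira: Hira wins 4–3.
Dana vs Hira: Dana wins 4–3.
Ben beats each rival — Fay (4–3), Dana (4–3), Hira (4–3) — so Ben is the Condorcet winner.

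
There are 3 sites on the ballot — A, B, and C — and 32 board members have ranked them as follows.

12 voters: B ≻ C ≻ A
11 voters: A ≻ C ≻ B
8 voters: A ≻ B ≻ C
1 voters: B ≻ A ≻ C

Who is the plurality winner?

A

First-place vote totals:
  A: 19
  B: 13
  C: 0
A has the most first-place votes.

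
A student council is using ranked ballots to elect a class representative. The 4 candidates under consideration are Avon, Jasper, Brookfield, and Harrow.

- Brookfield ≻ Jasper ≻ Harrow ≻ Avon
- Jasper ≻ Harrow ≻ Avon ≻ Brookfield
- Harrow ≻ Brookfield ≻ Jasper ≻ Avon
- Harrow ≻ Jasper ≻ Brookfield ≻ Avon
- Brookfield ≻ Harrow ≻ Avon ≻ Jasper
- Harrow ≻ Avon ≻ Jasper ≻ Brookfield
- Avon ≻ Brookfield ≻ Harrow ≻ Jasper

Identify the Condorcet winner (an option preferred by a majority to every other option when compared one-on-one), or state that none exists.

Harrow

Head-to-head results (7 voters total):
Avon vs Jasper: Jasper wins 4–3.
Avon vs Brookfield: Brookfield wins 4–3.
Avon vs Harrow: Harrow wins 6–1.
Jasper vs Brookfield: Brookfield wins 4–3.
Jasper vs Harrow: Harrow wins 5–2.
Brookfield vs Harrow: Harrow wins 4–3.
Harrow beats each rival — Avon (6–1), Jasper (5–2), Brookfield (4–3) — so Harrow is the Condorcet winner.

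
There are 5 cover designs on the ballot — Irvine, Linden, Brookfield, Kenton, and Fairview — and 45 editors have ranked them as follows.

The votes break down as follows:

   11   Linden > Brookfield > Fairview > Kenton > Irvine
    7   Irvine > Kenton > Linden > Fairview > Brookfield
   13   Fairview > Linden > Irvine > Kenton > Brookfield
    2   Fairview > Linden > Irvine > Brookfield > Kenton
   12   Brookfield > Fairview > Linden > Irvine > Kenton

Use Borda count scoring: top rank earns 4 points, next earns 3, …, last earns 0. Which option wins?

Borda scores:
  Irvine: 11·0 + 7·4 + 13·2 + 2·2 + 12·1 = 70
  Linden: 11·4 + 7·2 + 13·3 + 2·3 + 12·2 = 127
  Brookfield: 11·3 + 7·0 + 13·0 + 2·1 + 12·4 = 83
  Kenton: 11·1 + 7·3 + 13·1 + 2·0 + 12·0 = 45
  Fairview: 11·2 + 7·1 + 13·4 + 2·4 + 12·3 = 125
Linden has the highest total.

Linden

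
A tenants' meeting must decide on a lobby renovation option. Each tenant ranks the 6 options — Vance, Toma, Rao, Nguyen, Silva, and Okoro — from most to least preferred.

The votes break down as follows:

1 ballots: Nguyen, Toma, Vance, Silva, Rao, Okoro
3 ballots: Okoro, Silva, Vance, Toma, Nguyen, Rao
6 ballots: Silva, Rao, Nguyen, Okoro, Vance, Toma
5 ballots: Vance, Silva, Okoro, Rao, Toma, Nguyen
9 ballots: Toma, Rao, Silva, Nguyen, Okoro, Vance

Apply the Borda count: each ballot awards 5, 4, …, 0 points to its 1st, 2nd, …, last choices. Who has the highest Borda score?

Borda scores:
  Vance: 3 + 3·3 + 6·1 + 5·5 + 9·0 = 43
  Toma: 4 + 3·2 + 6·0 + 5·1 + 9·5 = 60
  Rao: 1 + 3·0 + 6·4 + 5·2 + 9·4 = 71
  Nguyen: 5 + 3·1 + 6·3 + 5·0 + 9·2 = 44
  Silva: 2 + 3·4 + 6·5 + 5·4 + 9·3 = 91
  Okoro: 0 + 3·5 + 6·2 + 5·3 + 9·1 = 51
Silva has the highest total.

Silva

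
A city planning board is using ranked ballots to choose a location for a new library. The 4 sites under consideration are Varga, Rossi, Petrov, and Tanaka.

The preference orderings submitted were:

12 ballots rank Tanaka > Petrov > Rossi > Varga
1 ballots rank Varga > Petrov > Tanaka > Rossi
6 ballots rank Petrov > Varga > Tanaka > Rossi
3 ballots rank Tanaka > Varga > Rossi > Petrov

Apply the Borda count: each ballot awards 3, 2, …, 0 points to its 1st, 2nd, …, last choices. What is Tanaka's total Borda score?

Borda scores:
  Varga: 12·0 + 3 + 6·2 + 3·2 = 21
  Rossi: 12·1 + 0 + 6·0 + 3·1 = 15
  Petrov: 12·2 + 2 + 6·3 + 3·0 = 44
  Tanaka: 12·3 + 1 + 6·1 + 3·3 = 52

52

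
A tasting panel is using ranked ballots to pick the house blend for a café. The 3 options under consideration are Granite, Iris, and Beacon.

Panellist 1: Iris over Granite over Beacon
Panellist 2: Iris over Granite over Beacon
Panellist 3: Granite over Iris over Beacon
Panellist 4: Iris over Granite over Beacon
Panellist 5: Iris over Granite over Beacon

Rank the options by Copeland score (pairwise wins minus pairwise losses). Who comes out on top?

Pairwise results:
  Granite vs Iris: Iris wins 4–1.
  Granite vs Beacon: Granite wins 5–0.
  Iris vs Beacon: Iris wins 5–0.
Copeland scores (wins − losses):
  Granite: 1 − 1 = 0
  Iris: 2 − 0 = 2
  Beacon: 0 − 2 = -2
Iris has the best Copeland score.

Iris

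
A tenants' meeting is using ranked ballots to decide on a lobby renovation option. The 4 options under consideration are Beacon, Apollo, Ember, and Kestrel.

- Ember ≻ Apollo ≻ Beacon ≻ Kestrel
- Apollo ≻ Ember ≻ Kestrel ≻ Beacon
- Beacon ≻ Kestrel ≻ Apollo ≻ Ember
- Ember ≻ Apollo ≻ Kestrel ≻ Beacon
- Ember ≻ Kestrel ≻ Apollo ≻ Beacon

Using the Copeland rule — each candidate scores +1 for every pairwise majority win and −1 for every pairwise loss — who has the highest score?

Pairwise results:
  Beacon vs Apollo: Apollo wins 4–1.
  Beacon vs Ember: Ember wins 4–1.
  Beacon vs Kestrel: Kestrel wins 3–2.
  Apollo vs Ember: Ember wins 3–2.
  Apollo vs Kestrel: Apollo wins 3–2.
  Ember vs Kestrel: Ember wins 4–1.
Copeland scores (wins − losses):
  Beacon: 0 − 3 = -3
  Apollo: 2 − 1 = 1
  Ember: 3 − 0 = 3
  Kestrel: 1 − 2 = -1
Ember has the best Copeland score.

Ember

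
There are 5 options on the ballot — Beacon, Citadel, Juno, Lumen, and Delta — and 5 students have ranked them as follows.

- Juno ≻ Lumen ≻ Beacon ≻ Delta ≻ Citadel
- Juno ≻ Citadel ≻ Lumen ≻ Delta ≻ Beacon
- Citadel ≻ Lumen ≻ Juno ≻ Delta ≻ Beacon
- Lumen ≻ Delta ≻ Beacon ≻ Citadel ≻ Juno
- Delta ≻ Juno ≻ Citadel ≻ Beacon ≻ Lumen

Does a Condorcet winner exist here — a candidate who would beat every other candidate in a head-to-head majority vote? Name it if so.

Head-to-head results (5 voters total):
Beacon vs Citadel: Citadel wins 3–2.
Beacon vs Juno: Juno wins 4–1.
Beacon vs Lumen: Lumen wins 4–1.
Beacon vs Delta: Delta wins 4–1.
Citadel vs Juno: Juno wins 3–2.
Citadel vs Lumen: Citadel wins 3–2.
Citadel vs Delta: Delta wins 3–2.
Juno vs Lumen: Juno wins 3–2.
Juno vs Delta: Juno wins 3–2.
Lumen vs Delta: Lumen wins 4–1.
Juno beats each rival — Beacon (4–1), Citadel (3–2), Lumen (3–2), Delta (3–2) — so Juno is the Condorcet winner.

Juno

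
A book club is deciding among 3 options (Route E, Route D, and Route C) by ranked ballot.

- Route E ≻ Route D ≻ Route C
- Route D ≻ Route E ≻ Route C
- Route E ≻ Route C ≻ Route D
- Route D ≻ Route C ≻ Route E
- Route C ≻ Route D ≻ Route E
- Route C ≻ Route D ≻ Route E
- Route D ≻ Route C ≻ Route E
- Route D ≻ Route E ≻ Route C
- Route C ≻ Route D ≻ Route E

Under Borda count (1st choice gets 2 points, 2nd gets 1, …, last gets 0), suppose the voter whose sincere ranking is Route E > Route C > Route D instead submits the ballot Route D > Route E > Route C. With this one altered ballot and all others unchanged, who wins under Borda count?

Borda totals with the altered ballot: Route E 5, Route D 14, Route C 8.
The winner is unchanged: still Route D.

Route D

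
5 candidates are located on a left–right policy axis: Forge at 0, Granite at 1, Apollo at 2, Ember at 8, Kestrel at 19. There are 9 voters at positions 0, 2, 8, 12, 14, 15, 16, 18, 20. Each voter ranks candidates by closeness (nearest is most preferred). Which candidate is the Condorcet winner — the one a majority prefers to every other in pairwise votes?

Kestrel

With single-peaked preferences on a line, the Condorcet winner is the candidate closest to the median voter.
The median voter (position 14) is closest to Kestrel at 19.
Check: Kestrel vs Forge — voters closer to Kestrel: 6 of 9.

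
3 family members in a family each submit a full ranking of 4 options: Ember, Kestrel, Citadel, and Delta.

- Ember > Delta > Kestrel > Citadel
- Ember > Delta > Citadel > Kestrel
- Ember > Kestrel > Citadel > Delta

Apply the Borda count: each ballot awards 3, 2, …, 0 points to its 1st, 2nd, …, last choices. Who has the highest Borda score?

Borda scores:
  Ember: 3 + 3 + 3 = 9
  Kestrel: 1 + 0 + 2 = 3
  Citadel: 0 + 1 + 1 = 2
  Delta: 2 + 2 + 0 = 4
Ember has the highest total.

Ember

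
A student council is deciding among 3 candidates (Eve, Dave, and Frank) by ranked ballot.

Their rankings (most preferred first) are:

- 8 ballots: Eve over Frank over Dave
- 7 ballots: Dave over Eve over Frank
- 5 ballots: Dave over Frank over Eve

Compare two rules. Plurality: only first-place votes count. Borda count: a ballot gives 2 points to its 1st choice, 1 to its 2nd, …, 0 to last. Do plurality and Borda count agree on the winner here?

Yes

Plurality first-place counts: Eve 8, Dave 12, Frank 0 → Dave.
Borda totals: Eve 23, Dave 24, Frank 13 → Dave.
The two rules agree on Dave.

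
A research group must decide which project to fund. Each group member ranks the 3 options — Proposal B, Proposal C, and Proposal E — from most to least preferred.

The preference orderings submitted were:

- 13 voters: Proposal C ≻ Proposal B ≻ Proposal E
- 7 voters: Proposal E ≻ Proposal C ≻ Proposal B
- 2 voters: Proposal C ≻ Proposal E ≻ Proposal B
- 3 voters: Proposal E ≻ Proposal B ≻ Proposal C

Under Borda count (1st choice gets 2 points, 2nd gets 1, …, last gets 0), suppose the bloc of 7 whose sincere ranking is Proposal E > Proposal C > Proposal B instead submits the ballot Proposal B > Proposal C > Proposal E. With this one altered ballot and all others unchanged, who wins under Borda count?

Proposal C

Borda totals with the altered ballot: Proposal B 30, Proposal C 37, Proposal E 8.
The winner is unchanged: still Proposal C.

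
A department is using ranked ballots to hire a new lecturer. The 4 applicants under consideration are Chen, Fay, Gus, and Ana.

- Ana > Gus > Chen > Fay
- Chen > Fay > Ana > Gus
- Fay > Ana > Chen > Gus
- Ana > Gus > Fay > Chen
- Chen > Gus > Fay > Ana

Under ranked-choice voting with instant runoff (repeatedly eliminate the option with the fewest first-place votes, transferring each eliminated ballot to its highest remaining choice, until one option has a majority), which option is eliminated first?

Round 1: Chen 2, Ana 2, Fay 1, Gus 0. Gus has the fewest and is eliminated.
Round 2: Chen 2, Ana 2, Fay 1. Fay has the fewest and is eliminated.
Round 3: Ana 3, Chen 2. Ana has a majority.

Gus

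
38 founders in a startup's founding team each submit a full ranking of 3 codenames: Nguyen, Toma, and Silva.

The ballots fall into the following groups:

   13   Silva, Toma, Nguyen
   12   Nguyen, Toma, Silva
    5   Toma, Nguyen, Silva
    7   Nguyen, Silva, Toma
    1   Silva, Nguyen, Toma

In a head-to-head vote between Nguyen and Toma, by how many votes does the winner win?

Ballots ranking Nguyen above Toma: 12+7+1 = 20.
Ballots ranking Toma above Nguyen: 13+5 = 18.
Nguyen wins 20–18, a margin of 2.

2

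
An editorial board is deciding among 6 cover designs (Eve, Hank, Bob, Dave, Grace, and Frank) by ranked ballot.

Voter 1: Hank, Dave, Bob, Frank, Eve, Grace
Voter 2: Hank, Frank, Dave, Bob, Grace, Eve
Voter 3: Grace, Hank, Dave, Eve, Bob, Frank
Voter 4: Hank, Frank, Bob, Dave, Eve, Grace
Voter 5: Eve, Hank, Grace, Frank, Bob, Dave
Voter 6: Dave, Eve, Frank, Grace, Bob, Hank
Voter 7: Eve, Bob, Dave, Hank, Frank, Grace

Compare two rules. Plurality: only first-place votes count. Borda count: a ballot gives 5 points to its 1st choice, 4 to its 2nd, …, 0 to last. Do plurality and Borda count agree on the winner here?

Plurality first-place counts: Eve 2, Hank 3, Bob 0, Dave 1, Grace 1, Frank 0 → Hank.
Borda totals: Eve 18, Hank 25, Bob 15, Dave 20, Grace 11, Frank 16 → Hank.
The two rules agree on Hank.

Yes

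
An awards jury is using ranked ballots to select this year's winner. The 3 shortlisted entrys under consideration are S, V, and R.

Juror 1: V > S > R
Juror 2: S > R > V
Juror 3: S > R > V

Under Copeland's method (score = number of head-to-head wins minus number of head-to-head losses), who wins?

Pairwise results:
  S vs V: S wins 2–1.
  S vs R: S wins 3–0.
  V vs R: R wins 2–1.
Copeland scores (wins − losses):
  S: 2 − 0 = 2
  V: 0 − 2 = -2
  R: 1 − 1 = 0
S has the best Copeland score.

S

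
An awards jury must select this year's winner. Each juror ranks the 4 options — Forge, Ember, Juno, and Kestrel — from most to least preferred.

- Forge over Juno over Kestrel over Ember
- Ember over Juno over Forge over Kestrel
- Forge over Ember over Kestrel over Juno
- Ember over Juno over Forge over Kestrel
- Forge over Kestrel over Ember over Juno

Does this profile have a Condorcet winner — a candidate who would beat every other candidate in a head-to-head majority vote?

Yes

Head-to-head results (5 voters total):
Forge vs Ember: Forge wins 3–2.
Forge vs Juno: Forge wins 3–2.
Forge vs Kestrel: Forge wins 5–0.
Ember vs Juno: Ember wins 4–1.
Ember vs Kestrel: Ember wins 3–2.
Juno vs Kestrel: Juno wins 3–2.
Forge beats each rival — Ember (3–2), Juno (3–2), Kestrel (5–0) — so Forge is the Condorcet winner.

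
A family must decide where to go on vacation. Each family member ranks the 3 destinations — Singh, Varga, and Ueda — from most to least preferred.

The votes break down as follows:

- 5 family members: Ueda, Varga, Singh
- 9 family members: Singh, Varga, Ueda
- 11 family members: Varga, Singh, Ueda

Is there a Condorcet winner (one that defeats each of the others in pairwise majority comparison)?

Yes

Head-to-head results (25 voters total):
Singh vs Varga: Varga wins 16–9.
Singh vs Ueda: Singh wins 20–5.
Varga vs Ueda: Varga wins 20–5.
Varga beats each rival — Singh (16–9), Ueda (20–5) — so Varga is the Condorcet winner.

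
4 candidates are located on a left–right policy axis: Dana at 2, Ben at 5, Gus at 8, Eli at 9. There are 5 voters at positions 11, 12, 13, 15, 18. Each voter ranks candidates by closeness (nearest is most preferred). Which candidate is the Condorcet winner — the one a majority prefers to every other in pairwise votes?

With single-peaked preferences on a line, the Condorcet winner is the candidate closest to the median voter.
The median voter (position 13) is closest to Eli at 9.
Check: Eli vs Ben — voters closer to Eli: 5 of 5.

Eli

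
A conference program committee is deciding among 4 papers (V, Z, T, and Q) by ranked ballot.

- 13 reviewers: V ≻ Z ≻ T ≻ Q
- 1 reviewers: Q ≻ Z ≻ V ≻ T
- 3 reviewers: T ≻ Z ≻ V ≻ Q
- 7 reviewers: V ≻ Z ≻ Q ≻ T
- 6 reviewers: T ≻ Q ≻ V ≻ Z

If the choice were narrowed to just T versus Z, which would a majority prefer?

Z

Ballots ranking T above Z: 3+6 = 9.
Ballots ranking Z above T: 13+1+7 = 21.
Z wins the head-to-head, 21–9.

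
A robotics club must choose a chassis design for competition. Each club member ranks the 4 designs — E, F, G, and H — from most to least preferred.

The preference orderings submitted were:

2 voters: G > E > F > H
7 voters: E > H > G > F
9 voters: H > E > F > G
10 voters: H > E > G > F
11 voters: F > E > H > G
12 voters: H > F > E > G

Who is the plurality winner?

First-place vote totals:
  E: 7
  F: 11
  G: 2
  H: 31
H has the most first-place votes.

H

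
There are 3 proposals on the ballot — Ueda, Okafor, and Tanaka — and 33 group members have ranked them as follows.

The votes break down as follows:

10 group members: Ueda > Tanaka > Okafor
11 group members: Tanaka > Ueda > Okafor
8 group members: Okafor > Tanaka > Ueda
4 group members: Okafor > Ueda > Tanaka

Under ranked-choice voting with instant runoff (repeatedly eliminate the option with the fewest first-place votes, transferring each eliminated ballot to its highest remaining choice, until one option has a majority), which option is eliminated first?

Round 1: Okafor 12, Tanaka 11, Ueda 10. Ueda has the fewest and is eliminated.
Round 2: Tanaka 21, Okafor 12. Tanaka has a majority.

Ueda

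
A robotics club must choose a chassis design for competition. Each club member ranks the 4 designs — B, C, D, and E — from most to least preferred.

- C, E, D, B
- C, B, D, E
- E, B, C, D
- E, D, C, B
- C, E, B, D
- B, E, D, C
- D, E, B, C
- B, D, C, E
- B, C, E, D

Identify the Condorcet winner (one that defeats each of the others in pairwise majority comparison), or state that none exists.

No Condorcet winner

Head-to-head results (9 voters total):
B vs C: B wins 5–4.
B vs D: B wins 6–3.
B vs E: E wins 5–4.
C vs D: C wins 5–4.
C vs E: C wins 5–4.
D vs E: E wins 6–3.
No candidate beats all others: B beats C beats E beats B, a majority cycle.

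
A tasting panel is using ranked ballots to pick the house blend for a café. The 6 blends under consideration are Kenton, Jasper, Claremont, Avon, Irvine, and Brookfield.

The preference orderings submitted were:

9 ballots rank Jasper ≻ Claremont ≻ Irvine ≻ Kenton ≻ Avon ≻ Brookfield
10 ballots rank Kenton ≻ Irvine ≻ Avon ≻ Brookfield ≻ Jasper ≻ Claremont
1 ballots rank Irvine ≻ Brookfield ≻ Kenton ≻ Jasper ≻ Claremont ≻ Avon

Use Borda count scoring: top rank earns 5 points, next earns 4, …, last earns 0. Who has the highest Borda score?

Irvine

Borda scores:
  Kenton: 9·2 + 10·5 + 3 = 71
  Jasper: 9·5 + 10·1 + 2 = 57
  Claremont: 9·4 + 10·0 + 1 = 37
  Avon: 9·1 + 10·3 + 0 = 39
  Irvine: 9·3 + 10·4 + 5 = 72
  Brookfield: 9·0 + 10·2 + 4 = 24
Irvine has the highest total.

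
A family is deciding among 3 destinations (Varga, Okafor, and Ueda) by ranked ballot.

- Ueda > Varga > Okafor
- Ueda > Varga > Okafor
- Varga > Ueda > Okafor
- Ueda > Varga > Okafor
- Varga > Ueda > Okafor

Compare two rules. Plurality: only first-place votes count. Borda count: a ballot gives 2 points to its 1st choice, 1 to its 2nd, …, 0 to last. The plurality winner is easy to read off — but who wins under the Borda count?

Ueda

Plurality first-place counts: Varga 2, Okafor 0, Ueda 3 → Ueda.
Borda totals: Varga 7, Okafor 0, Ueda 8 → Ueda.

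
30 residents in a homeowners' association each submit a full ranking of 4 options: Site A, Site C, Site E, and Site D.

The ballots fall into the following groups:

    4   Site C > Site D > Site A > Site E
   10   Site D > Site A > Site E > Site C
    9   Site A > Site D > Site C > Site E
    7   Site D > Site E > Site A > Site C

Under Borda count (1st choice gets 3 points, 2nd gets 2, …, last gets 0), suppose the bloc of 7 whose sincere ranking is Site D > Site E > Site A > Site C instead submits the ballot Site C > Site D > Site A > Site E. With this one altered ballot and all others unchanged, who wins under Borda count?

Borda totals with the altered ballot: Site A 58, Site C 42, Site E 10, Site D 70.
The winner is unchanged: still Site D.

Site D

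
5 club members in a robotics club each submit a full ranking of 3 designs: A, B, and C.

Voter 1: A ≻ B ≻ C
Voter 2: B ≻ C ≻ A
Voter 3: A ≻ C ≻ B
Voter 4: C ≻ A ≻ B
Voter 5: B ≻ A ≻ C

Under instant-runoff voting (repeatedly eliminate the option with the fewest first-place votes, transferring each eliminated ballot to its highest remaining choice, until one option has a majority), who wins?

Round 1: A 2, B 2, C 1. C has the fewest and is eliminated.
Round 2: A 3, B 2. A has a majority.

A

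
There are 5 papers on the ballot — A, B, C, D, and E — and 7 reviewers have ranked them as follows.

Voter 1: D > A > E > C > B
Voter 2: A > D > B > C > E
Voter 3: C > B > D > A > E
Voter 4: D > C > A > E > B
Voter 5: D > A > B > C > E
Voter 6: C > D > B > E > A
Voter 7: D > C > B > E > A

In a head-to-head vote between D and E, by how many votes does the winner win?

Ballots ranking D above E: 7.
Ballots ranking E above D: 0.
D wins 7–0, a margin of 7.

7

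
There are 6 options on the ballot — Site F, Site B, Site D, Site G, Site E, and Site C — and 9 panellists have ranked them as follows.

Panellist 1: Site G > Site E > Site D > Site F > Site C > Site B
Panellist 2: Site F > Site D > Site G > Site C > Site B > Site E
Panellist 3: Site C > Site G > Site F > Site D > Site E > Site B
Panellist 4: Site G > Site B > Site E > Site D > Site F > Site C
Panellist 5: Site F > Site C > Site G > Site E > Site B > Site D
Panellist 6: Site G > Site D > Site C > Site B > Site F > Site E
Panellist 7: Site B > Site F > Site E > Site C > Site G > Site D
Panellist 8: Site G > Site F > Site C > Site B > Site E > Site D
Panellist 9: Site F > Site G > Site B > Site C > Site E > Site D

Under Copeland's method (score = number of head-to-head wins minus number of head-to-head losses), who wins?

Site G

Pairwise results:
  Site F vs Site B: Site F wins 6–3.
  Site F vs Site D: Site F wins 6–3.
  Site F vs Site G: Site G wins 5–4.
  Site F vs Site E: Site F wins 7–2.
  Site F vs Site C: Site F wins 7–2.
  Site B vs Site D: Site B wins 5–4.
  Site B vs Site G: Site G wins 8–1.
  Site B vs Site E: Site B wins 6–3.
  Site B vs Site C: Site C wins 6–3.
  Site D vs Site G: Site G wins 8–1.
  Site D vs Site E: Site E wins 6–3.
  Site D vs Site C: Site C wins 5–4.
  Site G vs Site E: Site G wins 8–1.
  Site G vs Site C: Site G wins 6–3.
  Site E vs Site C: Site C wins 6–3.
Copeland scores (wins − losses):
  Site F: 4 − 1 = 3
  Site B: 2 − 3 = -1
  Site D: 0 − 5 = -5
  Site G: 5 − 0 = 5
  Site E: 1 − 4 = -3
  Site C: 3 − 2 = 1
Site G has the best Copeland score.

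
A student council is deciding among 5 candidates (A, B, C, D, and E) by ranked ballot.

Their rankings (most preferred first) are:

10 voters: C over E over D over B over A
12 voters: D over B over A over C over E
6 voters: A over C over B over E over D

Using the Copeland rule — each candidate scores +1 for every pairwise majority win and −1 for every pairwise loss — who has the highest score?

C

Pairwise results:
  A vs B: B wins 22–6.
  A vs C: A wins 18–10.
  A vs D: D wins 22–6.
  A vs E: A wins 18–10.
  B vs C: C wins 16–12.
  B vs D: D wins 22–6.
  B vs E: B wins 18–10.
  C vs D: C wins 16–12.
  C vs E: C wins 28–0.
  D vs E: E wins 16–12.
Copeland scores (wins − losses):
  A: 2 − 2 = 0
  B: 2 − 2 = 0
  C: 3 − 1 = 2
  D: 2 − 2 = 0
  E: 1 − 3 = -2
C has the best Copeland score.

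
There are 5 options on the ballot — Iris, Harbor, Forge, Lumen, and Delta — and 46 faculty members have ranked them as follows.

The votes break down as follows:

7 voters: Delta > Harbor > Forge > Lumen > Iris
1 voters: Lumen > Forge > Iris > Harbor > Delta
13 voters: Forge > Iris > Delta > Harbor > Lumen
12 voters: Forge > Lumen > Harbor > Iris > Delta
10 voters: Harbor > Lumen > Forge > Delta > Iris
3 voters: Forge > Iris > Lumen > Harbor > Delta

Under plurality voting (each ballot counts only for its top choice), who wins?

First-place vote totals:
  Iris: 0
  Harbor: 10
  Forge: 28
  Lumen: 1
  Delta: 7
Forge has the most first-place votes.

Forge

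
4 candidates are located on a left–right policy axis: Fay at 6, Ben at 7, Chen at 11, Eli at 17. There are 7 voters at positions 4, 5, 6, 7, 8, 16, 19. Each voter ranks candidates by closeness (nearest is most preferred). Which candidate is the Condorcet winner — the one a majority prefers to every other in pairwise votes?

With single-peaked preferences on a line, the Condorcet winner is the candidate closest to the median voter.
The median voter (position 7) is closest to Ben at 7.
Check: Ben vs Chen — voters closer to Ben: 5 of 7.

Ben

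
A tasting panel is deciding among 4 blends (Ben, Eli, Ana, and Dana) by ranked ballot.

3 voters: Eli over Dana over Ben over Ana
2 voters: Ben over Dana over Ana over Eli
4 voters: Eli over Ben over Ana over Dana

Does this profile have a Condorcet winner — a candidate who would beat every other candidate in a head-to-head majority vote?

Yes

Head-to-head results (9 voters total):
Ben vs Eli: Eli wins 7–2.
Ben vs Ana: Ben wins 9–0.
Ben vs Dana: Ben wins 6–3.
Eli vs Ana: Eli wins 7–2.
Eli vs Dana: Eli wins 7–2.
Ana vs Dana: Dana wins 5–4.
Eli beats each rival — Ben (7–2), Ana (7–2), Dana (7–2) — so Eli is the Condorcet winner.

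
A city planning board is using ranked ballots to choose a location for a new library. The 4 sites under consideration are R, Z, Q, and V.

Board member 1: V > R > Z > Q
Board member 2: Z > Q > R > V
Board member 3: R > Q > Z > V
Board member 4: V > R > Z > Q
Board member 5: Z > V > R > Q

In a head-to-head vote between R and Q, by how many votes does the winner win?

3

Ballots ranking R above Q: 4.
Ballots ranking Q above R: 1.
R wins 4–1, a margin of 3.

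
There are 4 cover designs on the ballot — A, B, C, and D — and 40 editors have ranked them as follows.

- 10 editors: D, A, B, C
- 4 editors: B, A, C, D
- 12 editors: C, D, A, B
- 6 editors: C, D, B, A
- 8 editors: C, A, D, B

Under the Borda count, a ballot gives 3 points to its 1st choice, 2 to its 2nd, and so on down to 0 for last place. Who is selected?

C

Borda scores:
  A: 10·2 + 4·2 + 12·1 + 6·0 + 8·2 = 56
  B: 10·1 + 4·3 + 12·0 + 6·1 + 8·0 = 28
  C: 10·0 + 4·1 + 12·3 + 6·3 + 8·3 = 82
  D: 10·3 + 4·0 + 12·2 + 6·2 + 8·1 = 74
C has the highest total.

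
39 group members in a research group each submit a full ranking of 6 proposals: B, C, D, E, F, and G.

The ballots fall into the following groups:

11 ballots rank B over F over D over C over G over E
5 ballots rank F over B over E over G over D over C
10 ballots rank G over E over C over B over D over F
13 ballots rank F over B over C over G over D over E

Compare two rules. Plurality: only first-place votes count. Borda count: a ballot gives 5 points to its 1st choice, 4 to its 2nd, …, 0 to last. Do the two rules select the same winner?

Plurality first-place counts: B 11, C 0, D 0, E 0, F 18, G 10 → F.
Borda totals: B 147, C 91, D 61, E 55, F 134, G 97 → B.
The two rules disagree: plurality picks F, Borda picks B.

No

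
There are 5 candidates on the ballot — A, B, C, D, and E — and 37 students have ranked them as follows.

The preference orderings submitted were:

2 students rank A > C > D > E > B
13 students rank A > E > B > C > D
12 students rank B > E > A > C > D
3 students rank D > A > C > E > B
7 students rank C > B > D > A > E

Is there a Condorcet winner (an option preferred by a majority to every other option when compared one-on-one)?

Head-to-head results (37 voters total):
A vs B: B wins 19–18.
A vs C: A wins 30–7.
A vs D: A wins 27–10.
A vs E: A wins 25–12.
B vs C: B wins 25–12.
B vs D: B wins 32–5.
B vs E: B wins 19–18.
C vs D: C wins 34–3.
C vs E: E wins 25–12.
D vs E: E wins 25–12.
B beats each rival — A (19–18), C (25–12), D (32–5), E (19–18) — so B is the Condorcet winner.

Yes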